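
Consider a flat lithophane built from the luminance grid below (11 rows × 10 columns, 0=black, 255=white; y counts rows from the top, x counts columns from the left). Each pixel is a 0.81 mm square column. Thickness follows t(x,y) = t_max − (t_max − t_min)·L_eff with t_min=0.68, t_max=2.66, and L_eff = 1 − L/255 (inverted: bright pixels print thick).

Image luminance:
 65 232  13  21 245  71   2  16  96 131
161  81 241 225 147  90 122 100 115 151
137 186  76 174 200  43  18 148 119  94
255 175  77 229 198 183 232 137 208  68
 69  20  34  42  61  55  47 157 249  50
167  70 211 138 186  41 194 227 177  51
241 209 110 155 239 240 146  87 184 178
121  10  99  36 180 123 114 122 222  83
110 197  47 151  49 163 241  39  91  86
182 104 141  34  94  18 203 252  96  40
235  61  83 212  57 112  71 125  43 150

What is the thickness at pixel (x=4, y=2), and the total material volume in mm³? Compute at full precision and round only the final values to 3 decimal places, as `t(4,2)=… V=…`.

span = t_max - t_min = 2.66 - 0.68 = 1.980
L(4,2) = 200, L_eff = 1 - 200/255 = 0.215686 (inverted)
t(4,2) = 2.66 - 1.980·0.215686 = 2.233
Σt over all 11·10 pixels = 388531/2125 ≈ 182.8381176
V = pitch²·Σt = 0.81²·388531/2125 = 119.960

t(4,2)=2.233 V=119.960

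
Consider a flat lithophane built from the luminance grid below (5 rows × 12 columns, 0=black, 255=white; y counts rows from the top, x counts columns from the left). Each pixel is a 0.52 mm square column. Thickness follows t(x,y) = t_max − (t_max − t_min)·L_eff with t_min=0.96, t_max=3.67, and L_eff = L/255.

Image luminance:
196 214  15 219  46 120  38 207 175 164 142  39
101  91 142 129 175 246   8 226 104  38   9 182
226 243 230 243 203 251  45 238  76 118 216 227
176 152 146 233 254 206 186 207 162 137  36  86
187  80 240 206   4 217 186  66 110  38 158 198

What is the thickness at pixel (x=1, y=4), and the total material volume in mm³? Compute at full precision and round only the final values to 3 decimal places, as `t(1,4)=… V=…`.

span = t_max - t_min = 3.67 - 0.96 = 2.710
L(1,4) = 80, L_eff = 80/255 = 0.313725
t(1,4) = 3.67 - 2.710·0.313725 = 2.820
Σt over all 5·12 pixels = 3172577/25500 ≈ 124.4147843
V = pitch²·Σt = 0.52²·3172577/25500 = 33.642

t(1,4)=2.820 V=33.642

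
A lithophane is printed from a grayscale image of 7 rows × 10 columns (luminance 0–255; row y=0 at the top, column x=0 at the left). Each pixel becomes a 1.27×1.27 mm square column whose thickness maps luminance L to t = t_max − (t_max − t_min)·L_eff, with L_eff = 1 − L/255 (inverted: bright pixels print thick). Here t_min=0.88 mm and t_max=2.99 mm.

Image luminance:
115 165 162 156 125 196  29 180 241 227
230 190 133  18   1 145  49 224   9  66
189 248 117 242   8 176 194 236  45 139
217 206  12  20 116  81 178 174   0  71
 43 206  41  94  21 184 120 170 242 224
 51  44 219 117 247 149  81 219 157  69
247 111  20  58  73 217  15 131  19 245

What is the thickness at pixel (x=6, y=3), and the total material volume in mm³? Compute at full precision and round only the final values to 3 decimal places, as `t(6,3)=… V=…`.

span = t_max - t_min = 2.99 - 0.88 = 2.110
L(6,3) = 178, L_eff = 1 - 178/255 = 0.301961 (inverted)
t(6,3) = 2.99 - 2.110·0.301961 = 2.353
Σt over all 7·10 pixels = 876101/6375 ≈ 137.4276078
V = pitch²·Σt = 1.27²·876101/6375 = 221.657

t(6,3)=2.353 V=221.657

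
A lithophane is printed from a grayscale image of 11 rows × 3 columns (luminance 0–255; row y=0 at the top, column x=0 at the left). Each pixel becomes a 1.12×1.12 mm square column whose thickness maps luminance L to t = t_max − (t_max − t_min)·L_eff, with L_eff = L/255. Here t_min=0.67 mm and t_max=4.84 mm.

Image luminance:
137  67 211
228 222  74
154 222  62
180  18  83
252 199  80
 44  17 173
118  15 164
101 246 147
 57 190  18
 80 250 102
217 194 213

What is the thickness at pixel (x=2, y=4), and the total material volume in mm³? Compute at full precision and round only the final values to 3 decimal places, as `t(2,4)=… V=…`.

span = t_max - t_min = 4.84 - 0.67 = 4.170
L(2,4) = 80, L_eff = 80/255 = 0.313725
t(2,4) = 4.84 - 4.170·0.313725 = 3.532
Σt over all 11·3 pixels = 145451/1700 ≈ 85.5594118
V = pitch²·Σt = 1.12²·145451/1700 = 107.326

t(2,4)=3.532 V=107.326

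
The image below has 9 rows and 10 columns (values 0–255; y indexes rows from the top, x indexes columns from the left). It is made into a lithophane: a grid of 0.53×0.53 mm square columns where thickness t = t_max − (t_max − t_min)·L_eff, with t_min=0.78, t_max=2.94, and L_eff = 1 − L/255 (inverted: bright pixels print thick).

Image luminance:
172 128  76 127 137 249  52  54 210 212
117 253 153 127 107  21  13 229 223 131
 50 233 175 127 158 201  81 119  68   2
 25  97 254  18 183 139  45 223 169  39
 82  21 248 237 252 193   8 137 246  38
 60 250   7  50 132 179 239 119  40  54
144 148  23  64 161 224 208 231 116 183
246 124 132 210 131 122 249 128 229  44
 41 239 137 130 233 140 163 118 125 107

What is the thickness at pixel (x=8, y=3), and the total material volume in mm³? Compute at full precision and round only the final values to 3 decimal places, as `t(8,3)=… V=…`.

t(8,3)=2.212 V=49.078

span = t_max - t_min = 2.94 - 0.78 = 2.160
L(8,3) = 169, L_eff = 1 - 169/255 = 0.337255 (inverted)
t(8,3) = 2.94 - 2.160·0.337255 = 2.212
Σt over all 9·10 pixels = 371277/2125 ≈ 174.7185882
V = pitch²·Σt = 0.53²·371277/2125 = 49.078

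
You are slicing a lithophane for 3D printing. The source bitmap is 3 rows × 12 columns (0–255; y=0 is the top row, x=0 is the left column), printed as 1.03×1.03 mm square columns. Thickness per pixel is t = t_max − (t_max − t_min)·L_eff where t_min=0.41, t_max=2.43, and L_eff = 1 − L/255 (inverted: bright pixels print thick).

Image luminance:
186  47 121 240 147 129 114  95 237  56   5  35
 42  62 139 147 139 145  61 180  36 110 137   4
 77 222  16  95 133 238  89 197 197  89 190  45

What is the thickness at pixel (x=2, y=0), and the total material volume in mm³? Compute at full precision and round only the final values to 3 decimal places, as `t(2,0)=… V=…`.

t(2,0)=1.369 V=50.972

span = t_max - t_min = 2.43 - 0.41 = 2.020
L(2,0) = 121, L_eff = 1 - 121/255 = 0.525490 (inverted)
t(2,0) = 2.43 - 2.020·0.525490 = 1.369
Σt over all 3·12 pixels = 306296/6375 ≈ 48.0464314
V = pitch²·Σt = 1.03²·306296/6375 = 50.972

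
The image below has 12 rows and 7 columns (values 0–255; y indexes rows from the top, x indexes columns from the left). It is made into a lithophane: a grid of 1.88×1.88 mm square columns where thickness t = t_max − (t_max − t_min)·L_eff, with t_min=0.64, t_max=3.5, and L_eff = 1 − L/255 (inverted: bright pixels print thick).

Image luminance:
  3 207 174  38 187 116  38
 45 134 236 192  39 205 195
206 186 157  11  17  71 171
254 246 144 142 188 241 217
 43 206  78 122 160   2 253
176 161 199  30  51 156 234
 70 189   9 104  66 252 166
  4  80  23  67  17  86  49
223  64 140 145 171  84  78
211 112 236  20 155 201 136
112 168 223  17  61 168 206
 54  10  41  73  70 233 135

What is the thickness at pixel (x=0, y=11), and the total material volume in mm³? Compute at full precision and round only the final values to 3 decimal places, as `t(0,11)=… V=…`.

t(0,11)=1.246 V=612.579

span = t_max - t_min = 3.5 - 0.64 = 2.860
L(0,11) = 54, L_eff = 1 - 54/255 = 0.788235 (inverted)
t(0,11) = 3.5 - 2.860·0.788235 = 1.246
Σt over all 12·7 pixels = 220982/1275 ≈ 173.3192157
V = pitch²·Σt = 1.88²·220982/1275 = 612.579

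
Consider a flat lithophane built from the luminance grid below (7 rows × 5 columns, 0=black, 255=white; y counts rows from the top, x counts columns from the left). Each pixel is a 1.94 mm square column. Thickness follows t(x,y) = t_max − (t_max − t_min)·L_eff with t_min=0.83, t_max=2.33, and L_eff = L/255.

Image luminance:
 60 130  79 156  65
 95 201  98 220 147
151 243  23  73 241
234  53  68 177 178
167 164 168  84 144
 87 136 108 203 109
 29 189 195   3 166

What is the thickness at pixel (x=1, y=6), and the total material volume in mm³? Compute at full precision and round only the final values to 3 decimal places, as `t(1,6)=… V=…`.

t(1,6)=1.218 V=204.109

span = t_max - t_min = 2.33 - 0.83 = 1.500
L(1,6) = 189, L_eff = 189/255 = 0.741176
t(1,6) = 2.33 - 1.500·0.741176 = 1.218
Σt over all 7·5 pixels = 18439/340 ≈ 54.2323529
V = pitch²·Σt = 1.94²·18439/340 = 204.109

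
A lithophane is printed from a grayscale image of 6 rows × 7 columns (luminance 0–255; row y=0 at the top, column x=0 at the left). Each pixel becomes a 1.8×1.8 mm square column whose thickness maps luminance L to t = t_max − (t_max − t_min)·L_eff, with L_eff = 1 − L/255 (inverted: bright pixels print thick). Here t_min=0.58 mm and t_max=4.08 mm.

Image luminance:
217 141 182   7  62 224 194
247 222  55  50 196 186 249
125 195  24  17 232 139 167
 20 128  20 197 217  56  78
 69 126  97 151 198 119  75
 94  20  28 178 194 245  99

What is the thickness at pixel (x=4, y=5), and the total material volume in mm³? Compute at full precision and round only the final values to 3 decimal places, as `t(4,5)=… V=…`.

t(4,5)=3.243 V=325.293

span = t_max - t_min = 4.08 - 0.58 = 3.500
L(4,5) = 194, L_eff = 1 - 194/255 = 0.239216 (inverted)
t(4,5) = 4.08 - 3.500·0.239216 = 3.243
Σt over all 6·7 pixels = 128009/1275 ≈ 100.3992157
V = pitch²·Σt = 1.8²·128009/1275 = 325.293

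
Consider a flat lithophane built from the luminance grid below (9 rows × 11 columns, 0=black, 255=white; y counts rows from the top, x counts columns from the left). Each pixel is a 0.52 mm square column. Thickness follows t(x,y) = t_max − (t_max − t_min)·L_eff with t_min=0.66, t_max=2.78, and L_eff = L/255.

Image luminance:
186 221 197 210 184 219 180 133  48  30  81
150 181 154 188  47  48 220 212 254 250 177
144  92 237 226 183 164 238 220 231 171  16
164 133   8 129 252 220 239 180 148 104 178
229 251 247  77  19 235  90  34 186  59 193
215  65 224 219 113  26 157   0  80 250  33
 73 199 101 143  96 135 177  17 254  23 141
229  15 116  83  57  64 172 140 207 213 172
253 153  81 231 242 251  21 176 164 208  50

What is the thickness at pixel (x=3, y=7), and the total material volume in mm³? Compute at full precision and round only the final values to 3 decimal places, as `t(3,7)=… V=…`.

span = t_max - t_min = 2.78 - 0.66 = 2.120
L(3,7) = 83, L_eff = 83/255 = 0.325490
t(3,7) = 2.78 - 2.120·0.325490 = 2.090
Σt over all 9·11 pixels = 1929019/12750 ≈ 151.2956078
V = pitch²·Σt = 0.52²·1929019/12750 = 40.910

t(3,7)=2.090 V=40.910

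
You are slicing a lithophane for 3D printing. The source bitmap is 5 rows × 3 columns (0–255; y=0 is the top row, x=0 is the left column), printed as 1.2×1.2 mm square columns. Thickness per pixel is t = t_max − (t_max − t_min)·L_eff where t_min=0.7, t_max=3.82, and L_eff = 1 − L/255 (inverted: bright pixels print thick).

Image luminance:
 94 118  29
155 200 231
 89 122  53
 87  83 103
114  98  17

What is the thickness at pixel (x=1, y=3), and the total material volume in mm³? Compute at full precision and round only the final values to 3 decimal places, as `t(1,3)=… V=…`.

span = t_max - t_min = 3.82 - 0.7 = 3.120
L(1,3) = 83, L_eff = 1 - 83/255 = 0.674510 (inverted)
t(1,3) = 3.82 - 3.120·0.674510 = 1.716
Σt over all 5·3 pixels = 127461/4250 ≈ 29.9908235
V = pitch²·Σt = 1.2²·127461/4250 = 43.187

t(1,3)=1.716 V=43.187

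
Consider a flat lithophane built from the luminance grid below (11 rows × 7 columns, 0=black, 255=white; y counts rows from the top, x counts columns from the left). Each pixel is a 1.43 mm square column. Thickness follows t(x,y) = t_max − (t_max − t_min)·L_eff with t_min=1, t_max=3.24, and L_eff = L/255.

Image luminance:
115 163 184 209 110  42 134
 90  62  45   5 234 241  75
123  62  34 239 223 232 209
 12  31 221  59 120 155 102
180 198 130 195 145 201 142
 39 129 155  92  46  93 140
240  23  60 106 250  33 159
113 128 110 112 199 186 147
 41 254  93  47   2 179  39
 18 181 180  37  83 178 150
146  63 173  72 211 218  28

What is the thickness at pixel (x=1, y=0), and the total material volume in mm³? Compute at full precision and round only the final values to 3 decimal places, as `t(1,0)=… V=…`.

t(1,0)=1.808 V=336.369

span = t_max - t_min = 3.24 - 1 = 2.240
L(1,0) = 163, L_eff = 163/255 = 0.639216
t(1,0) = 3.24 - 2.240·0.639216 = 1.808
Σt over all 11·7 pixels = 69909/425 ≈ 164.4917647
V = pitch²·Σt = 1.43²·69909/425 = 336.369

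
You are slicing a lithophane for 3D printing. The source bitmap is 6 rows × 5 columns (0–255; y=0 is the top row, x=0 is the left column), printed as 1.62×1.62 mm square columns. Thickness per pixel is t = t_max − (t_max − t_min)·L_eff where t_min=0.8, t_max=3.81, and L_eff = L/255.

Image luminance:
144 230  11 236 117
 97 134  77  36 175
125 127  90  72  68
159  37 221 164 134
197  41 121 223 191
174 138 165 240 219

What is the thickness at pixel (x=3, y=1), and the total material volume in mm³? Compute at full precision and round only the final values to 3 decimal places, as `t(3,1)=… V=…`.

t(3,1)=3.385 V=171.007

span = t_max - t_min = 3.81 - 0.8 = 3.010
L(3,1) = 36, L_eff = 36/255 = 0.141176
t(3,1) = 3.81 - 3.010·0.141176 = 3.385
Σt over all 6·5 pixels = 1661587/25500 ≈ 65.1602745
V = pitch²·Σt = 1.62²·1661587/25500 = 171.007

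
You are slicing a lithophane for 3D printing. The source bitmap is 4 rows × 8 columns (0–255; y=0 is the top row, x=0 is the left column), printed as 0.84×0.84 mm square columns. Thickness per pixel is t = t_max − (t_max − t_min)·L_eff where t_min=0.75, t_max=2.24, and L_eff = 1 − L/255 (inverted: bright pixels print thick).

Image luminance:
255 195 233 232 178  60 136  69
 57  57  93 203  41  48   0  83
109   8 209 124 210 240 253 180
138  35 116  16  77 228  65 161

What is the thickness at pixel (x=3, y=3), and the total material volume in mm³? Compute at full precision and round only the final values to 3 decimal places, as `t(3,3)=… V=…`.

span = t_max - t_min = 2.24 - 0.75 = 1.490
L(3,3) = 16, L_eff = 1 - 16/255 = 0.937255 (inverted)
t(3,3) = 2.24 - 1.490·0.937255 = 0.843
Σt over all 4·8 pixels = 1224241/25500 ≈ 48.0094510
V = pitch²·Σt = 0.84²·1224241/25500 = 33.875

t(3,3)=0.843 V=33.875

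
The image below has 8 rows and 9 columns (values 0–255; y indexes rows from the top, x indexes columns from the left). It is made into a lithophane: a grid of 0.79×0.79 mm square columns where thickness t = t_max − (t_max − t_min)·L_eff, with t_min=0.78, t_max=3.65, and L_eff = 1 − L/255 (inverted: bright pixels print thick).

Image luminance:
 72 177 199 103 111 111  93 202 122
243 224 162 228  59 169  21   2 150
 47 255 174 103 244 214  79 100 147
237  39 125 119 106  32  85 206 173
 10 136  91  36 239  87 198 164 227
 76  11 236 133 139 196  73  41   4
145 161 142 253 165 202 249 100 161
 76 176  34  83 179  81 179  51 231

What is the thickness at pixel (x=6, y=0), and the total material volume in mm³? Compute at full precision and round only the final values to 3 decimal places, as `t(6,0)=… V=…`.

t(6,0)=1.827 V=103.170

span = t_max - t_min = 3.65 - 0.78 = 2.870
L(6,0) = 93, L_eff = 1 - 93/255 = 0.635294 (inverted)
t(6,0) = 3.65 - 2.870·0.635294 = 1.827
Σt over all 8·9 pixels = 2107703/12750 ≈ 165.3100392
V = pitch²·Σt = 0.79²·2107703/12750 = 103.170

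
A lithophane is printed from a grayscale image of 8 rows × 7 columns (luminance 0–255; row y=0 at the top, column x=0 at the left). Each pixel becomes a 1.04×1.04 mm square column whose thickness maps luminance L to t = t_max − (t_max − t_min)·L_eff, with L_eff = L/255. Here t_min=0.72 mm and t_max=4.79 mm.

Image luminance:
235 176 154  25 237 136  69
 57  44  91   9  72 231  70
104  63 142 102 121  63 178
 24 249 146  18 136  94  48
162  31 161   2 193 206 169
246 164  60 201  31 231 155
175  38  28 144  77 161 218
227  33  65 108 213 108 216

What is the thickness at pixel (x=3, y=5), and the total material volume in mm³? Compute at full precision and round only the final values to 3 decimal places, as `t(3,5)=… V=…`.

span = t_max - t_min = 4.79 - 0.72 = 4.070
L(3,5) = 201, L_eff = 201/255 = 0.788235
t(3,5) = 4.79 - 4.070·0.788235 = 1.582
Σt over all 8·7 pixels = 4024901/25500 ≈ 157.8392549
V = pitch²·Σt = 1.04²·4024901/25500 = 170.719

t(3,5)=1.582 V=170.719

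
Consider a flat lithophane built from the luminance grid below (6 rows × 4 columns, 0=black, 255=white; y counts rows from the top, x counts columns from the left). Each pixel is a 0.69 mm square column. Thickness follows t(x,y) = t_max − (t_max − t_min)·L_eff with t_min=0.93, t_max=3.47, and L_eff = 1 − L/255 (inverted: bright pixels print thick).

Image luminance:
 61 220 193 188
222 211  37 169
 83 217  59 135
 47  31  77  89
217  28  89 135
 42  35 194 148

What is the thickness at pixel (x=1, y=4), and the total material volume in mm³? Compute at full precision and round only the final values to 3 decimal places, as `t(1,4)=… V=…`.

t(1,4)=1.209 V=24.507

span = t_max - t_min = 3.47 - 0.93 = 2.540
L(1,4) = 28, L_eff = 1 - 28/255 = 0.890196 (inverted)
t(1,4) = 3.47 - 2.540·0.890196 = 1.209
Σt over all 6·4 pixels = 656309/12750 ≈ 51.4752157
V = pitch²·Σt = 0.69²·656309/12750 = 24.507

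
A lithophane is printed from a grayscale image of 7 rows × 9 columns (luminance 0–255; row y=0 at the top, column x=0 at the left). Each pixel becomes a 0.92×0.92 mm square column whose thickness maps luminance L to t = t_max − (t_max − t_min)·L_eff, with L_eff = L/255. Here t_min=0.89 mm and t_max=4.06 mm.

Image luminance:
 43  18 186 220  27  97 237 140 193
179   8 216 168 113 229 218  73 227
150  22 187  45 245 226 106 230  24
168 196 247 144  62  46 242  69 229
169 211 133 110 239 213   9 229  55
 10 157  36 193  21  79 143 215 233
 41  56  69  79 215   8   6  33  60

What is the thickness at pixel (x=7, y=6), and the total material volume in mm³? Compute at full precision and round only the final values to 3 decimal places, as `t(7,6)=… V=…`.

span = t_max - t_min = 4.06 - 0.89 = 3.170
L(7,6) = 33, L_eff = 33/255 = 0.129412
t(7,6) = 4.06 - 3.170·0.129412 = 3.650
Σt over all 7·9 pixels = 1953253/12750 ≈ 153.1963137
V = pitch²·Σt = 0.92²·1953253/12750 = 129.665

t(7,6)=3.650 V=129.665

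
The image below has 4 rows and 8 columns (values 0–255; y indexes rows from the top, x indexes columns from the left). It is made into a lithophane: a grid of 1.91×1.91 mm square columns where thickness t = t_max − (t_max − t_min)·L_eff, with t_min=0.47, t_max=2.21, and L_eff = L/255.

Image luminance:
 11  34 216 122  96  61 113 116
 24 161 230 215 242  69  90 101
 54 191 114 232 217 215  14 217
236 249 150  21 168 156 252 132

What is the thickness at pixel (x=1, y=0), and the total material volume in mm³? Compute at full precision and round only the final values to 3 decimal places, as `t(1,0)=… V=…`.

t(1,0)=1.978 V=145.503

span = t_max - t_min = 2.21 - 0.47 = 1.740
L(1,0) = 34, L_eff = 34/255 = 0.133333
t(1,0) = 2.21 - 1.740·0.133333 = 1.978
Σt over all 4·8 pixels = 169509/4250 ≈ 39.8844706
V = pitch²·Σt = 1.91²·169509/4250 = 145.503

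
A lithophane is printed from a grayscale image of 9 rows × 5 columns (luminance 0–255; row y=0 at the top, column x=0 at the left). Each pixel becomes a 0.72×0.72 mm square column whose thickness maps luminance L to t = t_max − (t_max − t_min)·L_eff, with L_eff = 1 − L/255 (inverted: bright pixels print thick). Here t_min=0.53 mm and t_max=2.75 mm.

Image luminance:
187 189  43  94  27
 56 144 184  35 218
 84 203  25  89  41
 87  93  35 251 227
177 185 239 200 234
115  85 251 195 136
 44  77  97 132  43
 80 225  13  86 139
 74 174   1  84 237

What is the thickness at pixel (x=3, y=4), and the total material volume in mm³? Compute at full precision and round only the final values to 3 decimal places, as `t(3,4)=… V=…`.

t(3,4)=2.271 V=37.795

span = t_max - t_min = 2.75 - 0.53 = 2.220
L(3,4) = 200, L_eff = 1 - 200/255 = 0.215686 (inverted)
t(3,4) = 2.75 - 2.220·0.215686 = 2.271
Σt over all 9·5 pixels = 123943/1700 ≈ 72.9076471
V = pitch²·Σt = 0.72²·123943/1700 = 37.795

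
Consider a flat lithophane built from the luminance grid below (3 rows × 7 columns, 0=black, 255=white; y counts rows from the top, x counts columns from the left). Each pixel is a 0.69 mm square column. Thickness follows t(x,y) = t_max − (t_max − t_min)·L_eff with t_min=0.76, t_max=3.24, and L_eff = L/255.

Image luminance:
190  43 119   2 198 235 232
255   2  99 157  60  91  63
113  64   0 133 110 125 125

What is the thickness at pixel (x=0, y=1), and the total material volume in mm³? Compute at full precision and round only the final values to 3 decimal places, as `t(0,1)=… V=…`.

t(0,1)=0.760 V=21.207

span = t_max - t_min = 3.24 - 0.76 = 2.480
L(0,1) = 255, L_eff = 255/255 = 1.000000
t(0,1) = 3.24 - 2.480·1.000000 = 0.760
Σt over all 3·7 pixels = 283963/6375 ≈ 44.5432157
V = pitch²·Σt = 0.69²·283963/6375 = 21.207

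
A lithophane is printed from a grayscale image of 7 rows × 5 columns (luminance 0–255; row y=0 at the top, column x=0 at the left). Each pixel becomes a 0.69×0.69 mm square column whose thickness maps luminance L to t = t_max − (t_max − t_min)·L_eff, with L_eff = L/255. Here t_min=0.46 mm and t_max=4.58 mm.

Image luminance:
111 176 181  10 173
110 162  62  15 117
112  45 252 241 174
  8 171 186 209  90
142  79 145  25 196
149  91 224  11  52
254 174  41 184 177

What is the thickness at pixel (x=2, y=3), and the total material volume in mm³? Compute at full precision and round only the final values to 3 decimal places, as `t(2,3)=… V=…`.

t(2,3)=1.575 V=41.327

span = t_max - t_min = 4.58 - 0.46 = 4.120
L(2,3) = 186, L_eff = 186/255 = 0.729412
t(2,3) = 4.58 - 4.120·0.729412 = 1.575
Σt over all 7·5 pixels = 1106731/12750 ≈ 86.8024314
V = pitch²·Σt = 0.69²·1106731/12750 = 41.327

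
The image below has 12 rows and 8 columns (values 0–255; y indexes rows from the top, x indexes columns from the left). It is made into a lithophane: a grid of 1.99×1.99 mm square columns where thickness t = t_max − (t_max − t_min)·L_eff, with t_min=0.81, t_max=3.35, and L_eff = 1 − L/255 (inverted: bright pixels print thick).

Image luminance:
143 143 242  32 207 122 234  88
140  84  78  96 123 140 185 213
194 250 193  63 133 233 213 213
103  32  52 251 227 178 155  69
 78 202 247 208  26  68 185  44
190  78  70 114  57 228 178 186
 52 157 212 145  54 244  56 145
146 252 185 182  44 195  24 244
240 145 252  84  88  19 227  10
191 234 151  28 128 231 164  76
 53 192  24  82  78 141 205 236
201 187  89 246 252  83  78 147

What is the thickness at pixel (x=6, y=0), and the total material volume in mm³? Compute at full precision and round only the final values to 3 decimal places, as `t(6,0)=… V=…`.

span = t_max - t_min = 3.35 - 0.81 = 2.540
L(6,0) = 234, L_eff = 1 - 234/255 = 0.082353 (inverted)
t(6,0) = 3.35 - 2.540·0.082353 = 3.141
Σt over all 12·8 pixels = 918363/4250 ≈ 216.0854118
V = pitch²·Σt = 1.99²·918363/4250 = 855.720

t(6,0)=3.141 V=855.720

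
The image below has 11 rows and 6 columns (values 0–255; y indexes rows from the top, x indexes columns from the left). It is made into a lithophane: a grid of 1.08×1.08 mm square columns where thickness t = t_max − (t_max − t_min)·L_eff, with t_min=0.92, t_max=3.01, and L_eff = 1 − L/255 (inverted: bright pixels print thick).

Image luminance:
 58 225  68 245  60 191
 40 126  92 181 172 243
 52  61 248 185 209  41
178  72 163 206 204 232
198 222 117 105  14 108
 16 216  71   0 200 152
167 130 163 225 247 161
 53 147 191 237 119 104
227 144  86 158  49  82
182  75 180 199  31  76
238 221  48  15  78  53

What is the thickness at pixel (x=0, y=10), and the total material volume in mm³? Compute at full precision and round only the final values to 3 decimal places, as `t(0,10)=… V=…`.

span = t_max - t_min = 3.01 - 0.92 = 2.090
L(0,10) = 238, L_eff = 1 - 238/255 = 0.066667 (inverted)
t(0,10) = 3.01 - 2.090·0.066667 = 2.871
Σt over all 11·6 pixels = 1147091/8500 ≈ 134.9518824
V = pitch²·Σt = 1.08²·1147091/8500 = 157.408

t(0,10)=2.871 V=157.408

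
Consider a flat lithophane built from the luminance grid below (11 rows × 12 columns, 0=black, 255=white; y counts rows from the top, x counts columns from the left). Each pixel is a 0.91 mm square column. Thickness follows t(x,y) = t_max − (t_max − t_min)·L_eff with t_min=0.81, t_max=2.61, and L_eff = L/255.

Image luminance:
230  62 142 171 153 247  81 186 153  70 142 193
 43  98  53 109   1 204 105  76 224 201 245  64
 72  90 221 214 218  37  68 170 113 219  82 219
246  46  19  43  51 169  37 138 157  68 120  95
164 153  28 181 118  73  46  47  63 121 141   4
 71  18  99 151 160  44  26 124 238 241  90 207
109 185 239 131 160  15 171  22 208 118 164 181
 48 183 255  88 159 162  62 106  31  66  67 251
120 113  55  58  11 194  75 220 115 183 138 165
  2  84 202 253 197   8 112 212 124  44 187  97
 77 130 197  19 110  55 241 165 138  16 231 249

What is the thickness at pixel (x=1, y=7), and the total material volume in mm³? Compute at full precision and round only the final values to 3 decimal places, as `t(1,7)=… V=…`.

t(1,7)=1.318 V=188.550

span = t_max - t_min = 2.61 - 0.81 = 1.800
L(1,7) = 183, L_eff = 183/255 = 0.717647
t(1,7) = 2.61 - 1.800·0.717647 = 1.318
Σt over all 11·12 pixels = 96768/425 ≈ 227.6894118
V = pitch²·Σt = 0.91²·96768/425 = 188.550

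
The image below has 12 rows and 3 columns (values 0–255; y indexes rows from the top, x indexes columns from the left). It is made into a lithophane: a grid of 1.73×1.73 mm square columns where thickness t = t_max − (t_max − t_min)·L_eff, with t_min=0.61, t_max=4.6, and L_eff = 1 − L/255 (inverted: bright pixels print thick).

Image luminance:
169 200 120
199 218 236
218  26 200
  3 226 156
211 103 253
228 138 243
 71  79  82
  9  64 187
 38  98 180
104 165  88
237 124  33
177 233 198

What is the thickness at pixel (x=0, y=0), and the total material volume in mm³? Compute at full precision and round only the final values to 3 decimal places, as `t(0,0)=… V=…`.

t(0,0)=3.254 V=314.579

span = t_max - t_min = 4.6 - 0.61 = 3.990
L(0,0) = 169, L_eff = 1 - 169/255 = 0.337255 (inverted)
t(0,0) = 4.6 - 3.990·0.337255 = 3.254
Σt over all 12·3 pixels = 446711/4250 ≈ 105.1084706
V = pitch²·Σt = 1.73²·446711/4250 = 314.579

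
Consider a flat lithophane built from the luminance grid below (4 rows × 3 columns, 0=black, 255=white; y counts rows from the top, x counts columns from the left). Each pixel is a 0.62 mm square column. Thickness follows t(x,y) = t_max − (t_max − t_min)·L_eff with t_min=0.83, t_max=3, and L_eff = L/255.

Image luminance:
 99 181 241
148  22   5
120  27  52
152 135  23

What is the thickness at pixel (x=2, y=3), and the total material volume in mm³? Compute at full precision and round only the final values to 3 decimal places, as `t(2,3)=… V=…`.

span = t_max - t_min = 3 - 0.83 = 2.170
L(2,3) = 23, L_eff = 23/255 = 0.090196
t(2,3) = 3 - 2.170·0.090196 = 2.804
Σt over all 4·3 pixels = 131303/5100 ≈ 25.7456863
V = pitch²·Σt = 0.62²·131303/5100 = 9.897

t(2,3)=2.804 V=9.897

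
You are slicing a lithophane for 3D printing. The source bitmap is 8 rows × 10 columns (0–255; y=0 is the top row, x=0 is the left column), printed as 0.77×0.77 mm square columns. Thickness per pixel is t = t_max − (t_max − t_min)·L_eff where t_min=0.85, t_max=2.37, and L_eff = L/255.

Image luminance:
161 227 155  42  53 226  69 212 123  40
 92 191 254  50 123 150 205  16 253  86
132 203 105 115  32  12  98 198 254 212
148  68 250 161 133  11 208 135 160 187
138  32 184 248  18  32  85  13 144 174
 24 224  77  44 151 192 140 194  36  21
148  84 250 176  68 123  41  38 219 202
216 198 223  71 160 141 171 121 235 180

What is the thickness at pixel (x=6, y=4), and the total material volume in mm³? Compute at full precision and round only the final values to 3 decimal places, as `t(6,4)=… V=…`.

span = t_max - t_min = 2.37 - 0.85 = 1.520
L(6,4) = 85, L_eff = 85/255 = 0.333333
t(6,4) = 2.37 - 1.520·0.333333 = 1.863
Σt over all 8·10 pixels = 798832/6375 ≈ 125.3069804
V = pitch²·Σt = 0.77²·798832/6375 = 74.295

t(6,4)=1.863 V=74.295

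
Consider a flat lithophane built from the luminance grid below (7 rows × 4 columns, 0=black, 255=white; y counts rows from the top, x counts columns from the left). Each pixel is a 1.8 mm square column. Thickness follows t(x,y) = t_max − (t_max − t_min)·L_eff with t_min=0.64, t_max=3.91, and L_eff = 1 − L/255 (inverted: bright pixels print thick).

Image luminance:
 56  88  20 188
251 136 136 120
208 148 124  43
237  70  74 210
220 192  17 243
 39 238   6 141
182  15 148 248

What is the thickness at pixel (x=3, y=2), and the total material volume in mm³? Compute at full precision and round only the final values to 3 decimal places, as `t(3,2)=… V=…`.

span = t_max - t_min = 3.91 - 0.64 = 3.270
L(3,2) = 43, L_eff = 1 - 43/255 = 0.831373 (inverted)
t(3,2) = 3.91 - 3.270·0.831373 = 1.191
Σt over all 7·4 pixels = 283151/4250 ≈ 66.6237647
V = pitch²·Σt = 1.8²·283151/4250 = 215.861

t(3,2)=1.191 V=215.861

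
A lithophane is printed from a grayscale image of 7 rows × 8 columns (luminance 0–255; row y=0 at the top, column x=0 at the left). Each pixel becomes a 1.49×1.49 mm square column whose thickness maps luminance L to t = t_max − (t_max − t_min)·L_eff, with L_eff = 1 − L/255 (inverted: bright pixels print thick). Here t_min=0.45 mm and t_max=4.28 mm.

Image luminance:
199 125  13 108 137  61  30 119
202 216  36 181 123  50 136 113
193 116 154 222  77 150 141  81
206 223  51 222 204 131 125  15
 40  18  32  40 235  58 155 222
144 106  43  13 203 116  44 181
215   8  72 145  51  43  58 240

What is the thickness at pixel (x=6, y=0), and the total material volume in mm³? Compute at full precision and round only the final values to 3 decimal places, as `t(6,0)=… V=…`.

span = t_max - t_min = 4.28 - 0.45 = 3.830
L(6,0) = 30, L_eff = 1 - 30/255 = 0.882353 (inverted)
t(6,0) = 4.28 - 3.830·0.882353 = 0.901
Σt over all 7·8 pixels = 531081/4250 ≈ 124.9602353
V = pitch²·Σt = 1.49²·531081/4250 = 277.424

t(6,0)=0.901 V=277.424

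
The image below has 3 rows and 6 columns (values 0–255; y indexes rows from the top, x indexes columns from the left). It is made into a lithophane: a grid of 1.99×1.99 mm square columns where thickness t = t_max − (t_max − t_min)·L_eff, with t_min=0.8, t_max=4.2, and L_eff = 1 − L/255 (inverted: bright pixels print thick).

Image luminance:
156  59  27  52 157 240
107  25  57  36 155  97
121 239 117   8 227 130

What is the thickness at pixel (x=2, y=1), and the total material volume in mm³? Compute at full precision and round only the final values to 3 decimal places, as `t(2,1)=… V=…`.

span = t_max - t_min = 4.2 - 0.8 = 3.400
L(2,1) = 57, L_eff = 1 - 57/255 = 0.776471 (inverted)
t(2,1) = 4.2 - 3.400·0.776471 = 1.560
Σt over all 3·6 pixels = 41.2
V = pitch²·Σt = 1.99²·41.2 = 163.156

t(2,1)=1.560 V=163.156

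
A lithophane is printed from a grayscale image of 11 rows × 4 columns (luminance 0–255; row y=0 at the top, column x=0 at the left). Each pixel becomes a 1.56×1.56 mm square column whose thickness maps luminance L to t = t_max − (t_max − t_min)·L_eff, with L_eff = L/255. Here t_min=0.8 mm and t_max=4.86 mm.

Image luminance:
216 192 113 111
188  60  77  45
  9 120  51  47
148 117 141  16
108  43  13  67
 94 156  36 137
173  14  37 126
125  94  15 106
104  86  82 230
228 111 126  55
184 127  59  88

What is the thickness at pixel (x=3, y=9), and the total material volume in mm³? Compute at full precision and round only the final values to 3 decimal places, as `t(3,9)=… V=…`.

span = t_max - t_min = 4.86 - 0.8 = 4.060
L(3,9) = 55, L_eff = 55/255 = 0.215686
t(3,9) = 4.86 - 4.060·0.215686 = 3.984
Σt over all 11·4 pixels = 363607/2550 ≈ 142.5909804
V = pitch²·Σt = 1.56²·363607/2550 = 347.009

t(3,9)=3.984 V=347.009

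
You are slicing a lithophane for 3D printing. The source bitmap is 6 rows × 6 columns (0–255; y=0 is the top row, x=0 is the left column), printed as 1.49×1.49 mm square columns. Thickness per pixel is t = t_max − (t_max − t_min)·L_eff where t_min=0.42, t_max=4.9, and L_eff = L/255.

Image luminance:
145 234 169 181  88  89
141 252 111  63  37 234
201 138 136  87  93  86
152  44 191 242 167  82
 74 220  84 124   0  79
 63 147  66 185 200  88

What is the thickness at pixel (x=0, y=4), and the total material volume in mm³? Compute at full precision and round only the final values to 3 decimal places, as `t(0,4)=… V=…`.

t(0,4)=3.600 V=208.579

span = t_max - t_min = 4.9 - 0.42 = 4.480
L(0,4) = 74, L_eff = 74/255 = 0.290196
t(0,4) = 4.9 - 4.480·0.290196 = 3.600
Σt over all 6·6 pixels = 598934/6375 ≈ 93.9504314
V = pitch²·Σt = 1.49²·598934/6375 = 208.579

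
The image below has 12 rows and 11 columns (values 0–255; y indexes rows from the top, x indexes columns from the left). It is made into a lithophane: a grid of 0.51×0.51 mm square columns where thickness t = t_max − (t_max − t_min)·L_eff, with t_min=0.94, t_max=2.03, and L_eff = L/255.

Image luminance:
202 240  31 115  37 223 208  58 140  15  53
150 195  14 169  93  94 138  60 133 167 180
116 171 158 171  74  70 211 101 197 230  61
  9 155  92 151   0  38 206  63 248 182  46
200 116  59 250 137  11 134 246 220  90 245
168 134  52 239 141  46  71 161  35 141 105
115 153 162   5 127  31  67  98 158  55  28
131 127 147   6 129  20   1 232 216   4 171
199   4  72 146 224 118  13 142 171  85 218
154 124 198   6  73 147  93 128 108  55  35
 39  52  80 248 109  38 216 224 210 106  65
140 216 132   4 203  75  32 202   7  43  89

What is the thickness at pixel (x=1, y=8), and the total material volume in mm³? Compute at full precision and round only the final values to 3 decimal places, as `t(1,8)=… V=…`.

span = t_max - t_min = 2.03 - 0.94 = 1.090
L(1,8) = 4, L_eff = 4/255 = 0.015686
t(1,8) = 2.03 - 1.090·0.015686 = 2.013
Σt over all 12·11 pixels = 1280638/6375 ≈ 200.8843922
V = pitch²·Σt = 0.51²·1280638/6375 = 52.250

t(1,8)=2.013 V=52.250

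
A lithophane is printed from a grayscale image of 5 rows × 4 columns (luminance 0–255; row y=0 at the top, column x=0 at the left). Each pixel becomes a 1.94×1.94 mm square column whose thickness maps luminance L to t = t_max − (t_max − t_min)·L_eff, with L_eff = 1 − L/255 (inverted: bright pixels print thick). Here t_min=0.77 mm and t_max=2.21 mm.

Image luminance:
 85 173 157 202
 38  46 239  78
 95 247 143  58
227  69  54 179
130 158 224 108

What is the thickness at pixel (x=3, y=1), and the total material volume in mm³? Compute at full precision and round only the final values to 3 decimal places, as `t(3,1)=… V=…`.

span = t_max - t_min = 2.21 - 0.77 = 1.440
L(3,1) = 78, L_eff = 1 - 78/255 = 0.694118 (inverted)
t(3,1) = 2.21 - 1.440·0.694118 = 1.210
Σt over all 5·4 pixels = 13049/425 ≈ 30.7035294
V = pitch²·Σt = 1.94²·13049/425 = 115.556

t(3,1)=1.210 V=115.556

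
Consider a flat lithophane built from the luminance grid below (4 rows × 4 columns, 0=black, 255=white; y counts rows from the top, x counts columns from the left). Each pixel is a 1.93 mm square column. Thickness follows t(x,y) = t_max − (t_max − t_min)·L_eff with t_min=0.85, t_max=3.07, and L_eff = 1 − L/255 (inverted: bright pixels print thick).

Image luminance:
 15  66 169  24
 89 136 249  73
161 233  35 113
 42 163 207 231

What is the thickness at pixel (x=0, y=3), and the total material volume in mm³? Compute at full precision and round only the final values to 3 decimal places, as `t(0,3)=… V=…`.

t(0,3)=1.216 V=115.710

span = t_max - t_min = 3.07 - 0.85 = 2.220
L(0,3) = 42, L_eff = 1 - 42/255 = 0.835294 (inverted)
t(0,3) = 3.07 - 2.220·0.835294 = 1.216
Σt over all 4·4 pixels = 31.064
V = pitch²·Σt = 1.93²·31.064 = 115.710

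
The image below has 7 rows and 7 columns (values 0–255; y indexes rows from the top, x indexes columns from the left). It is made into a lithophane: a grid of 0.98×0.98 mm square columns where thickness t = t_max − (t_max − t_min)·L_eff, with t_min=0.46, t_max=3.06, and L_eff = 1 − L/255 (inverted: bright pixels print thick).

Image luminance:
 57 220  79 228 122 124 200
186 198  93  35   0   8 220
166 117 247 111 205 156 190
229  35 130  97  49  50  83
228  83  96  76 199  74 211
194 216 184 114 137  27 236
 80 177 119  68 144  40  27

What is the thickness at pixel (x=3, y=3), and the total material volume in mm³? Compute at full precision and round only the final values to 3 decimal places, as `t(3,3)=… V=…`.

t(3,3)=1.449 V=83.975

span = t_max - t_min = 3.06 - 0.46 = 2.600
L(3,3) = 97, L_eff = 1 - 97/255 = 0.619608 (inverted)
t(3,3) = 3.06 - 2.600·0.619608 = 1.449
Σt over all 7·7 pixels = 222967/2550 ≈ 87.4380392
V = pitch²·Σt = 0.98²·222967/2550 = 83.975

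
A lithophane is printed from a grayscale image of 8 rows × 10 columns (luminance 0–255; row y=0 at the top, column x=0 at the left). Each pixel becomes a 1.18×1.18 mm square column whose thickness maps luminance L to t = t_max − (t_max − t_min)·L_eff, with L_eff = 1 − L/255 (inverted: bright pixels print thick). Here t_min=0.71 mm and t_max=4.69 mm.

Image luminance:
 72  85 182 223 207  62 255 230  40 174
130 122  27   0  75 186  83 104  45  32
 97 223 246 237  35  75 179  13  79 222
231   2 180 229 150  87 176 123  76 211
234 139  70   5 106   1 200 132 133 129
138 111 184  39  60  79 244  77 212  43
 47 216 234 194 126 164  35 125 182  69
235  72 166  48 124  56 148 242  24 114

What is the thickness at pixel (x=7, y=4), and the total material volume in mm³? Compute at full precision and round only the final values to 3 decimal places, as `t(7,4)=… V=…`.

t(7,4)=2.770 V=299.933

span = t_max - t_min = 4.69 - 0.71 = 3.980
L(7,4) = 132, L_eff = 1 - 132/255 = 0.482353 (inverted)
t(7,4) = 4.69 - 3.980·0.482353 = 2.770
Σt over all 8·10 pixels = 1373219/6375 ≈ 215.4069020
V = pitch²·Σt = 1.18²·1373219/6375 = 299.933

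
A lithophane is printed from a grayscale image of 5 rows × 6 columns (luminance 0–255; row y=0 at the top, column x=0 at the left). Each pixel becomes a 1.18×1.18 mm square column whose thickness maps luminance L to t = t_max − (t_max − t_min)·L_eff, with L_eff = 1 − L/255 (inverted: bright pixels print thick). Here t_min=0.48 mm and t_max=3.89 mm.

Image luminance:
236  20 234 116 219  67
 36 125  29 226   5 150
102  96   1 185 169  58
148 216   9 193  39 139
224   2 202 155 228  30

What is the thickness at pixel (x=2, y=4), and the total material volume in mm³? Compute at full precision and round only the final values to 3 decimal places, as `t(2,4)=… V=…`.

span = t_max - t_min = 3.89 - 0.48 = 3.410
L(2,4) = 202, L_eff = 1 - 202/255 = 0.207843 (inverted)
t(2,4) = 3.89 - 3.410·0.207843 = 3.181
Σt over all 5·6 pixels = 1614919/25500 ≈ 63.3301569
V = pitch²·Σt = 1.18²·1614919/25500 = 88.181

t(2,4)=3.181 V=88.181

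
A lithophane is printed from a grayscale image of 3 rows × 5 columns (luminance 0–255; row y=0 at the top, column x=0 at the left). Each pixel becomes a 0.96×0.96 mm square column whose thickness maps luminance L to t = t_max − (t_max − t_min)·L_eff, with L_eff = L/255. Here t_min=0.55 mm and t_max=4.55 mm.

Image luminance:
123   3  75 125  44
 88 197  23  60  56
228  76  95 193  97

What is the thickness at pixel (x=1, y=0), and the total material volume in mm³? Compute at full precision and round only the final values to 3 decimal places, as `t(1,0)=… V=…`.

span = t_max - t_min = 4.55 - 0.55 = 4.000
L(1,0) = 3, L_eff = 3/255 = 0.011765
t(1,0) = 4.55 - 4.000·0.011765 = 4.503
Σt over all 3·5 pixels = 45887/1020 ≈ 44.9872549
V = pitch²·Σt = 0.96²·45887/1020 = 41.460

t(1,0)=4.503 V=41.460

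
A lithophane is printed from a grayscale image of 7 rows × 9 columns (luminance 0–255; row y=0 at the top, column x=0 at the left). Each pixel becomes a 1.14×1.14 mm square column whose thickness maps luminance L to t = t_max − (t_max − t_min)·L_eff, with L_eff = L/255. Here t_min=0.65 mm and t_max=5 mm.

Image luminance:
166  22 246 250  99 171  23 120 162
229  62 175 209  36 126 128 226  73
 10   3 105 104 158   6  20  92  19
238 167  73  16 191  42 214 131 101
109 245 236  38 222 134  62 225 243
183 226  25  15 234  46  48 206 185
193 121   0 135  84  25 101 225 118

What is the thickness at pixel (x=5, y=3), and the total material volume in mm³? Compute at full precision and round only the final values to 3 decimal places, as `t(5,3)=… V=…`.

t(5,3)=4.284 V=234.300

span = t_max - t_min = 5 - 0.65 = 4.350
L(5,3) = 42, L_eff = 42/255 = 0.164706
t(5,3) = 5 - 4.350·0.164706 = 4.284
Σt over all 7·9 pixels = 306487/1700 ≈ 180.2864706
V = pitch²·Σt = 1.14²·306487/1700 = 234.300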